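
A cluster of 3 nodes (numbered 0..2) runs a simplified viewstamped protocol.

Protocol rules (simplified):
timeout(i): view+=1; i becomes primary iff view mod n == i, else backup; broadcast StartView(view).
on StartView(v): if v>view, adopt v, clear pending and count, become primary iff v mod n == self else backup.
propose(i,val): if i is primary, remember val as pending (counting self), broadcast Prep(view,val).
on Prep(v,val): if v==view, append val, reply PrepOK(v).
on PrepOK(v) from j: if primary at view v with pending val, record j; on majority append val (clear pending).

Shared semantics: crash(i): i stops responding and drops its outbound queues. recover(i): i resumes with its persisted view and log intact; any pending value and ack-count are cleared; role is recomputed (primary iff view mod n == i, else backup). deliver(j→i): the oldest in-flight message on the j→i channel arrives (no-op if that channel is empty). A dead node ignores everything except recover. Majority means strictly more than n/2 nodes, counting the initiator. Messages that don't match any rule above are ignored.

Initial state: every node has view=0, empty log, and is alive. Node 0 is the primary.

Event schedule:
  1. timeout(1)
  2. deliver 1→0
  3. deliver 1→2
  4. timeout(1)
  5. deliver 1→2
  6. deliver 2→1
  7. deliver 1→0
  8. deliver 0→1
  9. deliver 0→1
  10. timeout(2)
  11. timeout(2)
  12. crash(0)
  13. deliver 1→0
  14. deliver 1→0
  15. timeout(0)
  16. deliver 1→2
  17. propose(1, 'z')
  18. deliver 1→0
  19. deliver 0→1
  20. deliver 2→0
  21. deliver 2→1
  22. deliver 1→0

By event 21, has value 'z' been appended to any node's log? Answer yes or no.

no

step 1 timeout(1): 1={prim,v=1,log=-}
step 2 deliver 1→0: 0={back,v=1,log=-}
step 3 deliver 1→2: 2={back,v=1,log=-}
step 4 timeout(1): 1={back,v=2,log=-}
step 5 deliver 1→2: 2={prim,v=2,log=-}
step 6 deliver 2→1: —
step 7 deliver 1→0: 0={back,v=2,log=-}
step 8 deliver 0→1: —
step 9 deliver 0→1: —
step 10 timeout(2): 2={back,v=3,log=-}
step 11 timeout(2): 2={back,v=4,log=-}
step 12 crash(0): 0={✗back,v=2,log=-}
step 13 deliver 1→0: —
step 14 deliver 1→0: —
step 15 timeout(0): —
step 16 deliver 1→2: —
step 17 propose(1,'z'): —
step 18 deliver 1→0: —
step 19 deliver 0→1: —
step 20 deliver 2→0: —
step 21 deliver 2→1: 1={back,v=3,log=-}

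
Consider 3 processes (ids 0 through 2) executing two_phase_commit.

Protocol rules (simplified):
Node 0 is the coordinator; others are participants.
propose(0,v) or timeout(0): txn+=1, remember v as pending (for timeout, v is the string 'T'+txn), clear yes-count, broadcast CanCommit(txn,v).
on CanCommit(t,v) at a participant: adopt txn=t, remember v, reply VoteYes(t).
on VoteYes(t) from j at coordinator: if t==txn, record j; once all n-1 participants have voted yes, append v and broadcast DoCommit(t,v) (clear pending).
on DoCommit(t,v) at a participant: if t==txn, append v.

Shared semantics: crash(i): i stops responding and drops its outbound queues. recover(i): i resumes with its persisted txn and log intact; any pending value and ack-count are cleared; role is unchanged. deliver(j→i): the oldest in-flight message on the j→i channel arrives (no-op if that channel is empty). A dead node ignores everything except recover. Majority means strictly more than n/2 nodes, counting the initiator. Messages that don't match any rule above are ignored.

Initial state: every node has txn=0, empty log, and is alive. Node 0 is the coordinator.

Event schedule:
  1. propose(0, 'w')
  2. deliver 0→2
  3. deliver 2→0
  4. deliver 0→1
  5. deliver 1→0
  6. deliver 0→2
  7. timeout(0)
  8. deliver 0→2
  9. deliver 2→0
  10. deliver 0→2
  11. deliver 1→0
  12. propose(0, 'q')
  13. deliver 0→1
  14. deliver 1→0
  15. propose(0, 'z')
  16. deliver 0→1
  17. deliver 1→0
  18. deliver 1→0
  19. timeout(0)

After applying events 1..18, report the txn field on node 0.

e1 propose(0,'w'): 0[coor,t=1,-]
e2 deliver 0→2: 2[part,t=1,-]
e3 deliver 2→0: ·
e4 deliver 0→1: 1[part,t=1,-]
e5 deliver 1→0: 0[coor,t=1,w]
e6 deliver 0→2: 2[part,t=1,w]
e7 timeout(0): 0[coor,t=2,w]
e8 deliver 0→2: 2[part,t=2,w]
e9 deliver 2→0: ·
e10 deliver 0→2: ·
e11 deliver 1→0: ·
e12 propose(0,'q'): 0[coor,t=3,w]
e13 deliver 0→1: 1[part,t=1,w]
e14 deliver 1→0: ·
e15 propose(0,'z'): 0[coor,t=4,w]
e16 deliver 0→1: 1[part,t=2,w]
e17 deliver 1→0: ·
e18 deliver 1→0: ·

4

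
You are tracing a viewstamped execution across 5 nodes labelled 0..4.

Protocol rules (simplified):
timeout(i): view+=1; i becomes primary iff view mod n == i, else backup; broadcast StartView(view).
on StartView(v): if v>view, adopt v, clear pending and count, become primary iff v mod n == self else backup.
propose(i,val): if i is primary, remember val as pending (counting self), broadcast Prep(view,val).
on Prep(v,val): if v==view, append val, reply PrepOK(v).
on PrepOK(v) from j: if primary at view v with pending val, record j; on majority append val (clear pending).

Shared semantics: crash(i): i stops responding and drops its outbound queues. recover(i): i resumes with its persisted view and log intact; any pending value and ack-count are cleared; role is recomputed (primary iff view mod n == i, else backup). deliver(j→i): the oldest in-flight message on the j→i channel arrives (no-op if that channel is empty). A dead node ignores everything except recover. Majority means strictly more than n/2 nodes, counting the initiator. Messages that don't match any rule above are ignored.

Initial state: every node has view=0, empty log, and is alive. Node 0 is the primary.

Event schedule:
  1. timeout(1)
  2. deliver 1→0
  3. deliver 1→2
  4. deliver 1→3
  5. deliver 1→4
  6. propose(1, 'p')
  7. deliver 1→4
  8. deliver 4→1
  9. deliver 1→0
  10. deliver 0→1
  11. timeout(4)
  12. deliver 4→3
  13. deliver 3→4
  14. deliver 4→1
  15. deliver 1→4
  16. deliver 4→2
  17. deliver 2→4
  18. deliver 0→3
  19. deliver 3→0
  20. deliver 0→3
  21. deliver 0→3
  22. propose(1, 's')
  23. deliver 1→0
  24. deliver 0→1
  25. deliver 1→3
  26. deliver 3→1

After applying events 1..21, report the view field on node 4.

2

[1] timeout(1) → N1(prim v1 [-])
[2] deliver 1→0 → N0(back v1 [-])
[3] deliver 1→2 → N2(back v1 [-])
[4] deliver 1→3 → N3(back v1 [-])
[5] deliver 1→4 → N4(back v1 [-])
[6] propose(1,'p') → ∅
[7] deliver 1→4 → N4(back v1 [p])
[8] deliver 4→1 → ∅
[9] deliver 1→0 → N0(back v1 [p])
[10] deliver 0→1 → N1(prim v1 [p])
[11] timeout(4) → N4(back v2 [p])
[12] deliver 4→3 → N3(back v2 [-])
[13] deliver 3→4 → ∅
[14] deliver 4→1 → N1(back v2 [p])
[15] deliver 1→4 → ∅
[16] deliver 4→2 → N2(prim v2 [-])
[17] deliver 2→4 → ∅
[18] deliver 0→3 → ∅
[19] deliver 3→0 → ∅
[20] deliver 0→3 → ∅
[21] deliver 0→3 → ∅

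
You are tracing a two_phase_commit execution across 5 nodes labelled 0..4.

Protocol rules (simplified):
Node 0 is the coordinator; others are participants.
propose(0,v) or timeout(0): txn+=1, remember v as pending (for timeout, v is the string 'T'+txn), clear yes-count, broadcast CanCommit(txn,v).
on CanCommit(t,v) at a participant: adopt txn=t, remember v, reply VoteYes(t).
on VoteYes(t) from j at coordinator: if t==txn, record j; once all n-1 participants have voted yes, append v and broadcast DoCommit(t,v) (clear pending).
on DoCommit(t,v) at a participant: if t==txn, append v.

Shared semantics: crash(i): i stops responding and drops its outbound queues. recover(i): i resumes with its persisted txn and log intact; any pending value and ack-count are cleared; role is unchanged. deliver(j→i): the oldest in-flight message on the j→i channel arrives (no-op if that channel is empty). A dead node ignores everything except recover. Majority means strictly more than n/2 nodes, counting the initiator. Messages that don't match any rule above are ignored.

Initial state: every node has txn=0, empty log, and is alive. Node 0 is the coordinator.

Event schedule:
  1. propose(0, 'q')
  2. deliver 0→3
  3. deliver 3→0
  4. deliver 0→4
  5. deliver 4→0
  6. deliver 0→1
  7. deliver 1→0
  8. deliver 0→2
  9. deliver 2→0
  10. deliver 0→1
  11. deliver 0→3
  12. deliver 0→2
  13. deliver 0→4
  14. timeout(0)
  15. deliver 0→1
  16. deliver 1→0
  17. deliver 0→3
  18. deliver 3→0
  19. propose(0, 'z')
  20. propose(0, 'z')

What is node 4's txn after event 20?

e1 propose(0,'q'): 0[coor,t=1,-]
e2 deliver 0→3: 3[part,t=1,-]
e3 deliver 3→0: ·
e4 deliver 0→4: 4[part,t=1,-]
e5 deliver 4→0: ·
e6 deliver 0→1: 1[part,t=1,-]
e7 deliver 1→0: ·
e8 deliver 0→2: 2[part,t=1,-]
e9 deliver 2→0: 0[coor,t=1,q]
e10 deliver 0→1: 1[part,t=1,q]
e11 deliver 0→3: 3[part,t=1,q]
e12 deliver 0→2: 2[part,t=1,q]
e13 deliver 0→4: 4[part,t=1,q]
e14 timeout(0): 0[coor,t=2,q]
e15 deliver 0→1: 1[part,t=2,q]
e16 deliver 1→0: ·
e17 deliver 0→3: 3[part,t=2,q]
e18 deliver 3→0: ·
e19 propose(0,'z'): 0[coor,t=3,q]
e20 propose(0,'z'): 0[coor,t=4,q]

1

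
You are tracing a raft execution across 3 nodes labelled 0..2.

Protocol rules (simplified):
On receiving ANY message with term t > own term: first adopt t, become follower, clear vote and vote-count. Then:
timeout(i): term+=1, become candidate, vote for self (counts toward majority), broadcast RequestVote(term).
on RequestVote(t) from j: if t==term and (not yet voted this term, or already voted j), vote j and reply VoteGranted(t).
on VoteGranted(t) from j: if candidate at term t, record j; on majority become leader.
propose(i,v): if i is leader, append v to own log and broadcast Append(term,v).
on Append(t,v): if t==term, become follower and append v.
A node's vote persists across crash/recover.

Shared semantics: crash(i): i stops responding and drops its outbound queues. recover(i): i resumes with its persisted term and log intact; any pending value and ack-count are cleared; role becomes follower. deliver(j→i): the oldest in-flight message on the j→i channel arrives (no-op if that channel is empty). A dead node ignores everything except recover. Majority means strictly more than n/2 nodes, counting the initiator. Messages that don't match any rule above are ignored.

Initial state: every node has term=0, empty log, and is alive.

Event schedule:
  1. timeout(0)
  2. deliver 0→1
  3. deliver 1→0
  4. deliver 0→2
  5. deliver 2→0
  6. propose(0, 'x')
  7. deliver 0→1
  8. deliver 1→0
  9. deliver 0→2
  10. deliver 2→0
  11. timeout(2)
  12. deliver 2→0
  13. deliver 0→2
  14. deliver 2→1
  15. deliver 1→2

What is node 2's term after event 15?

after 1 — timeout(0): n0:cand/t1/[-]
after 2 — deliver 0→1: n1:foll/t1/[-]
after 3 — deliver 1→0: n0:lead/t1/[-]
after 4 — deliver 0→2: n2:foll/t1/[-]
after 5 — deliver 2→0: ·
after 6 — propose(0,'x'): n0:lead/t1/[x]
after 7 — deliver 0→1: n1:foll/t1/[x]
after 8 — deliver 1→0: ·
after 9 — deliver 0→2: n2:foll/t1/[x]
after 10 — deliver 2→0: ·
after 11 — timeout(2): n2:cand/t2/[x]
after 12 — deliver 2→0: n0:foll/t2/[x]
after 13 — deliver 0→2: n2:lead/t2/[x]
after 14 — deliver 2→1: n1:foll/t2/[x]
after 15 — deliver 1→2: ·

2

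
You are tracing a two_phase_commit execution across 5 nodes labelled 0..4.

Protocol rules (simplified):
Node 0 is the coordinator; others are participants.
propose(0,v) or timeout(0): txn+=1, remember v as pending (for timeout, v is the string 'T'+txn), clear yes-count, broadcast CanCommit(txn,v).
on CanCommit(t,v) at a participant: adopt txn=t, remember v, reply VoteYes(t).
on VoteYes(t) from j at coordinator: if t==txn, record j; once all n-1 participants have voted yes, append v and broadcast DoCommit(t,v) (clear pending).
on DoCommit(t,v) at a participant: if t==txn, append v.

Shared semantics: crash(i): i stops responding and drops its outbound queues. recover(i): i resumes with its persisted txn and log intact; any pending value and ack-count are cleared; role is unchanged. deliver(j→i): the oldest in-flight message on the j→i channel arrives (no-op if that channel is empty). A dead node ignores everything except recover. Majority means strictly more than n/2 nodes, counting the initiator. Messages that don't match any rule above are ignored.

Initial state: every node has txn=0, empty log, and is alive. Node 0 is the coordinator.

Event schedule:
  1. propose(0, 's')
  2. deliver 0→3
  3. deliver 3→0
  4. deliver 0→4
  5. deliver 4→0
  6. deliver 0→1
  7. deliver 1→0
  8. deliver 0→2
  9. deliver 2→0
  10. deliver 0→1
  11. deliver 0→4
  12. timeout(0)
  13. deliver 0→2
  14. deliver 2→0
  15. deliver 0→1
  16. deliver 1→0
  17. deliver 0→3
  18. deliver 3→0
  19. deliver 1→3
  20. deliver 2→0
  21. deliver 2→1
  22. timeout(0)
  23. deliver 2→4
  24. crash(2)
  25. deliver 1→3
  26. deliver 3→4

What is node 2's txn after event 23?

e1 propose(0,'s'): 0[coor,t=1,-]
e2 deliver 0→3: 3[part,t=1,-]
e3 deliver 3→0: ·
e4 deliver 0→4: 4[part,t=1,-]
e5 deliver 4→0: ·
e6 deliver 0→1: 1[part,t=1,-]
e7 deliver 1→0: ·
e8 deliver 0→2: 2[part,t=1,-]
e9 deliver 2→0: 0[coor,t=1,s]
e10 deliver 0→1: 1[part,t=1,s]
e11 deliver 0→4: 4[part,t=1,s]
e12 timeout(0): 0[coor,t=2,s]
e13 deliver 0→2: 2[part,t=1,s]
e14 deliver 2→0: ·
e15 deliver 0→1: 1[part,t=2,s]
e16 deliver 1→0: ·
e17 deliver 0→3: 3[part,t=1,s]
e18 deliver 3→0: ·
e19 deliver 1→3: ·
e20 deliver 2→0: ·
e21 deliver 2→1: ·
e22 timeout(0): 0[coor,t=3,s]
e23 deliver 2→4: ·

1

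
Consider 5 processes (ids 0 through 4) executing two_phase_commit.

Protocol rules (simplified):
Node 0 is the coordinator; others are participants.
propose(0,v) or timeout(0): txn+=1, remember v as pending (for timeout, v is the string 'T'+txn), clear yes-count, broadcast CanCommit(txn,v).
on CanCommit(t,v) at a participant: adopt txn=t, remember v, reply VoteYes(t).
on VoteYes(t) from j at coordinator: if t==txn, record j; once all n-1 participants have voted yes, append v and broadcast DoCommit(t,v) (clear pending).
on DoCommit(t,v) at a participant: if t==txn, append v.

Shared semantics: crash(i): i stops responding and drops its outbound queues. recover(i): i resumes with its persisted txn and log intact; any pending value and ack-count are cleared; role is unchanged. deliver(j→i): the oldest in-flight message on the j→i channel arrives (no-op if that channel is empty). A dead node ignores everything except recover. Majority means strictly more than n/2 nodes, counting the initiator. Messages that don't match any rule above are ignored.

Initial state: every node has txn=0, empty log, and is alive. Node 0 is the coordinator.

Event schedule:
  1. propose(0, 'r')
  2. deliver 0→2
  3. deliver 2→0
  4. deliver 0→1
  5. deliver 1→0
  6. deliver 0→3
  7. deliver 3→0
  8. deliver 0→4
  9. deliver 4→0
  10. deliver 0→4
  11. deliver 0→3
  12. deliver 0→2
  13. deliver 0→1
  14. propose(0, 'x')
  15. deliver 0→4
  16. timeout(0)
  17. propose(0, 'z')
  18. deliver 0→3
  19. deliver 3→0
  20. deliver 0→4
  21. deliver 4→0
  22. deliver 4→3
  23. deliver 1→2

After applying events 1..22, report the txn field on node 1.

1

e1 propose(0,'r'): 0[coor,t=1,-]
e2 deliver 0→2: 2[part,t=1,-]
e3 deliver 2→0: ·
e4 deliver 0→1: 1[part,t=1,-]
e5 deliver 1→0: ·
e6 deliver 0→3: 3[part,t=1,-]
e7 deliver 3→0: ·
e8 deliver 0→4: 4[part,t=1,-]
e9 deliver 4→0: 0[coor,t=1,r]
e10 deliver 0→4: 4[part,t=1,r]
e11 deliver 0→3: 3[part,t=1,r]
e12 deliver 0→2: 2[part,t=1,r]
e13 deliver 0→1: 1[part,t=1,r]
e14 propose(0,'x'): 0[coor,t=2,r]
e15 deliver 0→4: 4[part,t=2,r]
e16 timeout(0): 0[coor,t=3,r]
e17 propose(0,'z'): 0[coor,t=4,r]
e18 deliver 0→3: 3[part,t=2,r]
e19 deliver 3→0: ·
e20 deliver 0→4: 4[part,t=3,r]
e21 deliver 4→0: ·
e22 deliver 4→3: ·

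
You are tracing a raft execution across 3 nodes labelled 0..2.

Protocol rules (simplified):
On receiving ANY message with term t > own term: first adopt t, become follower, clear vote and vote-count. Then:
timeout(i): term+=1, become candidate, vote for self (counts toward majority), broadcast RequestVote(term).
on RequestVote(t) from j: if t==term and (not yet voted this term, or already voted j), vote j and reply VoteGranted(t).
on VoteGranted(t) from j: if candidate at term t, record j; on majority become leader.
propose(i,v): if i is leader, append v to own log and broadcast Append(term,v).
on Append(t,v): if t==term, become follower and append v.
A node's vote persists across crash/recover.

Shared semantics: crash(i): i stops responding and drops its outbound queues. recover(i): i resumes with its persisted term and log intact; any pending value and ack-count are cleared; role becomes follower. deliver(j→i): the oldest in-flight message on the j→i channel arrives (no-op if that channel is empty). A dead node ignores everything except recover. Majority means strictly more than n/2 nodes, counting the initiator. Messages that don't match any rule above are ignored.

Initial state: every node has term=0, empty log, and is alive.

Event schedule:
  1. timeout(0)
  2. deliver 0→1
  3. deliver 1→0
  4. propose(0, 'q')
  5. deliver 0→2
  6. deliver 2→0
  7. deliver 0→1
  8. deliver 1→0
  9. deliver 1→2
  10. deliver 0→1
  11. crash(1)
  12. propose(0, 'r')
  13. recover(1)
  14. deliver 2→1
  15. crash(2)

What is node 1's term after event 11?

[1] timeout(0) → N0(cand t1 [-])
[2] deliver 0→1 → N1(foll t1 [-])
[3] deliver 1→0 → N0(lead t1 [-])
[4] propose(0,'q') → N0(lead t1 [q])
[5] deliver 0→2 → N2(foll t1 [-])
[6] deliver 2→0 → ∅
[7] deliver 0→1 → N1(foll t1 [q])
[8] deliver 1→0 → ∅
[9] deliver 1→2 → ∅
[10] deliver 0→1 → ∅
[11] crash(1) → N1(✗foll t1 [q])

1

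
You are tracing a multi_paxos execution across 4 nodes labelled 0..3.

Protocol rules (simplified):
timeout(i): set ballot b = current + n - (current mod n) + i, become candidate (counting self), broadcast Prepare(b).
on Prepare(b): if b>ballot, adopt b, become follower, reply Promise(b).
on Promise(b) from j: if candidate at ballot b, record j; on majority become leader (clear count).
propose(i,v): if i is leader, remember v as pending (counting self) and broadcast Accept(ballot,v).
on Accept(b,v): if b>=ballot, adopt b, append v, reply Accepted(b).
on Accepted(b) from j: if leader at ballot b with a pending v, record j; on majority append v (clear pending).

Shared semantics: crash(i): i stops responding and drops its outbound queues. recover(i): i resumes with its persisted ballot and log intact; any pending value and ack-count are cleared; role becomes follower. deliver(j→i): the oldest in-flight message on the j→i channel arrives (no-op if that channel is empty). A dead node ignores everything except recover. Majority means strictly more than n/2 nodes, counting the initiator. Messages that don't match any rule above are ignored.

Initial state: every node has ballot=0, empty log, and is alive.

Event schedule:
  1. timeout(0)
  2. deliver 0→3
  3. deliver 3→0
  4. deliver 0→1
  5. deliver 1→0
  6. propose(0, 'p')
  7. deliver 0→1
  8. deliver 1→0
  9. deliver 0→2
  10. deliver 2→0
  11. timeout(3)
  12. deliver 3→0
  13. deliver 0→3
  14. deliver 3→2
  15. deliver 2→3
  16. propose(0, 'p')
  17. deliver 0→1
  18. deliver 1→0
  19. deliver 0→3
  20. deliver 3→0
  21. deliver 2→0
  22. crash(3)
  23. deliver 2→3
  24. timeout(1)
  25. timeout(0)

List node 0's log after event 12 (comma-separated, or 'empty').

empty

[1] timeout(0) → N0(cand b4 [-])
[2] deliver 0→3 → N3(foll b4 [-])
[3] deliver 3→0 → ∅
[4] deliver 0→1 → N1(foll b4 [-])
[5] deliver 1→0 → N0(lead b4 [-])
[6] propose(0,'p') → ∅
[7] deliver 0→1 → N1(foll b4 [p])
[8] deliver 1→0 → ∅
[9] deliver 0→2 → N2(foll b4 [-])
[10] deliver 2→0 → ∅
[11] timeout(3) → N3(cand b11 [-])
[12] deliver 3→0 → N0(foll b11 [-])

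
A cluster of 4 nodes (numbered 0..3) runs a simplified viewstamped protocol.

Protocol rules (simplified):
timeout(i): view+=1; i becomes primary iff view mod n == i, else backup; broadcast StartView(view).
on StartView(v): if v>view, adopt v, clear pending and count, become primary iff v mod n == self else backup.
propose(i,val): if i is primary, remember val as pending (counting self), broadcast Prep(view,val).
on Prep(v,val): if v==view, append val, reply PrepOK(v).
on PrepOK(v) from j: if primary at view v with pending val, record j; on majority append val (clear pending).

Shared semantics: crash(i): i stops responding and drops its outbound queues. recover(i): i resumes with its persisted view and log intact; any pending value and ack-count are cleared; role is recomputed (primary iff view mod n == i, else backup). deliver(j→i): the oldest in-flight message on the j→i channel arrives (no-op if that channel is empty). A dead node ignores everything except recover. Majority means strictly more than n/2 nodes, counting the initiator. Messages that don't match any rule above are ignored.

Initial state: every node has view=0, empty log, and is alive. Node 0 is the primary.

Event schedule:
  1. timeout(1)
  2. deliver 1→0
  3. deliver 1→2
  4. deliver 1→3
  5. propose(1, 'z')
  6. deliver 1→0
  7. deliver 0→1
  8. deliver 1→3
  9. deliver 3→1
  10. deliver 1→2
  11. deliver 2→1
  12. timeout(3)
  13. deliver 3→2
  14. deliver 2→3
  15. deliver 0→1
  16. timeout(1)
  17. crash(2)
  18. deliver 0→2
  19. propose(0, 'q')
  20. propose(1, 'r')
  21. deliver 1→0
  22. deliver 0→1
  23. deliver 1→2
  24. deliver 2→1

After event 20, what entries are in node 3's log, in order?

step 1 timeout(1): 1={prim,v=1,log=-}
step 2 deliver 1→0: 0={back,v=1,log=-}
step 3 deliver 1→2: 2={back,v=1,log=-}
step 4 deliver 1→3: 3={back,v=1,log=-}
step 5 propose(1,'z'): —
step 6 deliver 1→0: 0={back,v=1,log=z}
step 7 deliver 0→1: —
step 8 deliver 1→3: 3={back,v=1,log=z}
step 9 deliver 3→1: 1={prim,v=1,log=z}
step 10 deliver 1→2: 2={back,v=1,log=z}
step 11 deliver 2→1: —
step 12 timeout(3): 3={back,v=2,log=z}
step 13 deliver 3→2: 2={prim,v=2,log=z}
step 14 deliver 2→3: —
step 15 deliver 0→1: —
step 16 timeout(1): 1={back,v=2,log=z}
step 17 crash(2): 2={✗prim,v=2,log=z}
step 18 deliver 0→2: —
step 19 propose(0,'q'): —
step 20 propose(1,'r'): —

z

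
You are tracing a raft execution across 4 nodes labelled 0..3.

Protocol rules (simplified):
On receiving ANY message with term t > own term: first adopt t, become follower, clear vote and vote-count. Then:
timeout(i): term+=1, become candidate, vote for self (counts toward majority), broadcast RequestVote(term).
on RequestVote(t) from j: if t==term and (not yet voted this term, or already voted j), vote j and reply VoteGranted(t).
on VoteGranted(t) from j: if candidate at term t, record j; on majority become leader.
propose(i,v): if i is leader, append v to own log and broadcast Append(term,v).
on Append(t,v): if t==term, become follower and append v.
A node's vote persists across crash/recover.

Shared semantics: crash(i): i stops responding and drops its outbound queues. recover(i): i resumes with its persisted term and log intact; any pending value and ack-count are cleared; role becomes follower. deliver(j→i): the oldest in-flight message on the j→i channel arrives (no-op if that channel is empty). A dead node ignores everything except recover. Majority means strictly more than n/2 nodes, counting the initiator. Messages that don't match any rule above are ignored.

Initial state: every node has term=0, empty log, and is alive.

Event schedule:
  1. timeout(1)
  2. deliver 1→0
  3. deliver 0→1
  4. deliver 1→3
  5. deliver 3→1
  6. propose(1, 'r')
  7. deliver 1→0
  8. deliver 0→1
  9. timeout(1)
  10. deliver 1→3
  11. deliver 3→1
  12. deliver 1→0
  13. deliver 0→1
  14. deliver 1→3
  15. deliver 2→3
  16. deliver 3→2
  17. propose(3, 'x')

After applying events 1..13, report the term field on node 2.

step 1 timeout(1): 1={cand,t=1,log=-}
step 2 deliver 1→0: 0={foll,t=1,log=-}
step 3 deliver 0→1: —
step 4 deliver 1→3: 3={foll,t=1,log=-}
step 5 deliver 3→1: 1={lead,t=1,log=-}
step 6 propose(1,'r'): 1={lead,t=1,log=r}
step 7 deliver 1→0: 0={foll,t=1,log=r}
step 8 deliver 0→1: —
step 9 timeout(1): 1={cand,t=2,log=r}
step 10 deliver 1→3: 3={foll,t=1,log=r}
step 11 deliver 3→1: —
step 12 deliver 1→0: 0={foll,t=2,log=r}
step 13 deliver 0→1: —

0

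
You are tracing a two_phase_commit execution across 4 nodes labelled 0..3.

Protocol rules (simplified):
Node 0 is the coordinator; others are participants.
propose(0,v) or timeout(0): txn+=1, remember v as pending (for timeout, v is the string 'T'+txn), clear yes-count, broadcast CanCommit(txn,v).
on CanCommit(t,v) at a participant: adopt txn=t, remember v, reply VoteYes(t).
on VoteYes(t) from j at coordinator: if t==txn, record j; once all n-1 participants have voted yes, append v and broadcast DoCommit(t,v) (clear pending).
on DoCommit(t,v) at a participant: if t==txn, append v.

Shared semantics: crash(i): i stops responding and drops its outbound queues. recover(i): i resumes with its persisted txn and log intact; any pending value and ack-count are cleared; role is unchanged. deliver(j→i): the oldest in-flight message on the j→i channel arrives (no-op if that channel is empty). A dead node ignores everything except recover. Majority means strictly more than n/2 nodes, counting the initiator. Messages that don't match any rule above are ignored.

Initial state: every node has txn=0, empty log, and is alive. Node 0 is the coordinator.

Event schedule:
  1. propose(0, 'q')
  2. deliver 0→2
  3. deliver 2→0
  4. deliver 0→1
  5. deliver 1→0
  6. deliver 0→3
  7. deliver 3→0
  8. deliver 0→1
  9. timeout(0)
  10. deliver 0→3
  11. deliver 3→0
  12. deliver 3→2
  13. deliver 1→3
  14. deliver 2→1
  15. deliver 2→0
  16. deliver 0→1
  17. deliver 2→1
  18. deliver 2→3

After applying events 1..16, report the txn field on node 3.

1. propose(0,'q'):  <0:coor t1 ->
2. deliver 0→2:  <2:part t1 ->
3. deliver 2→0:  nop
4. deliver 0→1:  <1:part t1 ->
5. deliver 1→0:  nop
6. deliver 0→3:  <3:part t1 ->
7. deliver 3→0:  <0:coor t1 q>
8. deliver 0→1:  <1:part t1 q>
9. timeout(0):  <0:coor t2 q>
10. deliver 0→3:  <3:part t1 q>
11. deliver 3→0:  nop
12. deliver 3→2:  nop
13. deliver 1→3:  nop
14. deliver 2→1:  nop
15. deliver 2→0:  nop
16. deliver 0→1:  <1:part t2 q>

1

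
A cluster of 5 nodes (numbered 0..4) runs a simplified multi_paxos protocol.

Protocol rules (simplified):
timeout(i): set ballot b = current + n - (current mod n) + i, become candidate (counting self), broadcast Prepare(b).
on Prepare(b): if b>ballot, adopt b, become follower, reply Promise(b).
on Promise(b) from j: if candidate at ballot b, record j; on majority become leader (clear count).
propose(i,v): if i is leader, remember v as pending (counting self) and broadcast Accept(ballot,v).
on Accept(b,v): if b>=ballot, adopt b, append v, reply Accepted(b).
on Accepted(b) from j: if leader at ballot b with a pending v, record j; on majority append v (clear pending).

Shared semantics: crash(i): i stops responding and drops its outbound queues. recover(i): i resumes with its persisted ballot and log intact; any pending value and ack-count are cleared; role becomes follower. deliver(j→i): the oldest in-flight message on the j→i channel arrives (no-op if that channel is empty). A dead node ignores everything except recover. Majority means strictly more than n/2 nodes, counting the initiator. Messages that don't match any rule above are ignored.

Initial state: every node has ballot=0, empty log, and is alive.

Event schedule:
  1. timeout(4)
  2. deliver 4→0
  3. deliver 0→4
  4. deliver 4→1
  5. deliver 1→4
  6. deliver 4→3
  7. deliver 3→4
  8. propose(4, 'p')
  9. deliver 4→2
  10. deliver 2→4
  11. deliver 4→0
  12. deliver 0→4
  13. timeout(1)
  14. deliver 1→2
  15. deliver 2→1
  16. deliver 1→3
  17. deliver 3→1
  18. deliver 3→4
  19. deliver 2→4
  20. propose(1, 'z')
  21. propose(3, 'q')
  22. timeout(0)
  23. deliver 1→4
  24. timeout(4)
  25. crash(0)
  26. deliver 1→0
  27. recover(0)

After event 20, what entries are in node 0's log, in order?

p

1. timeout(4):  <4:cand b9 ->
2. deliver 4→0:  <0:foll b9 ->
3. deliver 0→4:  nop
4. deliver 4→1:  <1:foll b9 ->
5. deliver 1→4:  <4:lead b9 ->
6. deliver 4→3:  <3:foll b9 ->
7. deliver 3→4:  nop
8. propose(4,'p'):  nop
9. deliver 4→2:  <2:foll b9 ->
10. deliver 2→4:  nop
11. deliver 4→0:  <0:foll b9 p>
12. deliver 0→4:  nop
13. timeout(1):  <1:cand b11 ->
14. deliver 1→2:  <2:foll b11 ->
15. deliver 2→1:  nop
16. deliver 1→3:  <3:foll b11 ->
17. deliver 3→1:  <1:lead b11 ->
18. deliver 3→4:  nop
19. deliver 2→4:  nop
20. propose(1,'z'):  nop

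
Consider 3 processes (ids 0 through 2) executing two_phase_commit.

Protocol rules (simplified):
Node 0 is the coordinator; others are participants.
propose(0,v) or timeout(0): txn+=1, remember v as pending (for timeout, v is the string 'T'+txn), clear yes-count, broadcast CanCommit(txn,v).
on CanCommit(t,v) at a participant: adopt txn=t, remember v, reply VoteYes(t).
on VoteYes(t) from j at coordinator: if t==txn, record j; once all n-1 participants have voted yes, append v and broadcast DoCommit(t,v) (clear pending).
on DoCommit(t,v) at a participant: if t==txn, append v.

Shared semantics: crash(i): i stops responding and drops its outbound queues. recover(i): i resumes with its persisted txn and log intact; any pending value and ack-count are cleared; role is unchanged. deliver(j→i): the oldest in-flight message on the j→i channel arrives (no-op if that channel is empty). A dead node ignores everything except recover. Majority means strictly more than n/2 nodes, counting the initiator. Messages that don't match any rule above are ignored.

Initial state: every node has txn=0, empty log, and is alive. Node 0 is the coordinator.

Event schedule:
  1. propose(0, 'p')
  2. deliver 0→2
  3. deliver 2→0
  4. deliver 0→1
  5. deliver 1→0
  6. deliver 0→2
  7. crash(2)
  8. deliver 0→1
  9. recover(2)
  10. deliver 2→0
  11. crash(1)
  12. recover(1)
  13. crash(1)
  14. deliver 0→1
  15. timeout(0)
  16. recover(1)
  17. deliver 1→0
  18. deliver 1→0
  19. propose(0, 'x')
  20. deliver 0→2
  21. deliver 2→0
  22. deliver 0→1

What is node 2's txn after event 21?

step 1 propose(0,'p'): 0={coor,t=1,log=-}
step 2 deliver 0→2: 2={part,t=1,log=-}
step 3 deliver 2→0: —
step 4 deliver 0→1: 1={part,t=1,log=-}
step 5 deliver 1→0: 0={coor,t=1,log=p}
step 6 deliver 0→2: 2={part,t=1,log=p}
step 7 crash(2): 2={✗part,t=1,log=p}
step 8 deliver 0→1: 1={part,t=1,log=p}
step 9 recover(2): 2={part,t=1,log=p}
step 10 deliver 2→0: —
step 11 crash(1): 1={✗part,t=1,log=p}
step 12 recover(1): 1={part,t=1,log=p}
step 13 crash(1): 1={✗part,t=1,log=p}
step 14 deliver 0→1: —
step 15 timeout(0): 0={coor,t=2,log=p}
step 16 recover(1): 1={part,t=1,log=p}
step 17 deliver 1→0: —
step 18 deliver 1→0: —
step 19 propose(0,'x'): 0={coor,t=3,log=p}
step 20 deliver 0→2: 2={part,t=2,log=p}
step 21 deliver 2→0: —

2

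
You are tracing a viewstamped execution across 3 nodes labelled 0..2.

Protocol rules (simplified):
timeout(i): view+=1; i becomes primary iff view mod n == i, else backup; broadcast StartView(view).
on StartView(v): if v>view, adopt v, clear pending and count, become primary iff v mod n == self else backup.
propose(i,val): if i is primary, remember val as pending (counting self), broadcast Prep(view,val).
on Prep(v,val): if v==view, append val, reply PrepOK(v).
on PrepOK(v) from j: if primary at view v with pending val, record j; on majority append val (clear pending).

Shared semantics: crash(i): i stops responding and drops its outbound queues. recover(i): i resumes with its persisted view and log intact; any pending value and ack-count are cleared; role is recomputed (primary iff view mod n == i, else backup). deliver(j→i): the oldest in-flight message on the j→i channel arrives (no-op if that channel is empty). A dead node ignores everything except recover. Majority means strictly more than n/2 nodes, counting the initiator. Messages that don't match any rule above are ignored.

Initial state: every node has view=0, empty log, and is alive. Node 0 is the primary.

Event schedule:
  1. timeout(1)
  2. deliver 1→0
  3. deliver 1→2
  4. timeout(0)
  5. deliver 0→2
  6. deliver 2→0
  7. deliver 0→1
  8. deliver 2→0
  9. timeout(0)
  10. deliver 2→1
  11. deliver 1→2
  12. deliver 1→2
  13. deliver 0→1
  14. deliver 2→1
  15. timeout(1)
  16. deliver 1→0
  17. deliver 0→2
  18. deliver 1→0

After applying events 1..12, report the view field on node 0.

e1 timeout(1): 1[prim,v=1,-]
e2 deliver 1→0: 0[back,v=1,-]
e3 deliver 1→2: 2[back,v=1,-]
e4 timeout(0): 0[back,v=2,-]
e5 deliver 0→2: 2[prim,v=2,-]
e6 deliver 2→0: ·
e7 deliver 0→1: 1[back,v=2,-]
e8 deliver 2→0: ·
e9 timeout(0): 0[prim,v=3,-]
e10 deliver 2→1: ·
e11 deliver 1→2: ·
e12 deliver 1→2: ·

3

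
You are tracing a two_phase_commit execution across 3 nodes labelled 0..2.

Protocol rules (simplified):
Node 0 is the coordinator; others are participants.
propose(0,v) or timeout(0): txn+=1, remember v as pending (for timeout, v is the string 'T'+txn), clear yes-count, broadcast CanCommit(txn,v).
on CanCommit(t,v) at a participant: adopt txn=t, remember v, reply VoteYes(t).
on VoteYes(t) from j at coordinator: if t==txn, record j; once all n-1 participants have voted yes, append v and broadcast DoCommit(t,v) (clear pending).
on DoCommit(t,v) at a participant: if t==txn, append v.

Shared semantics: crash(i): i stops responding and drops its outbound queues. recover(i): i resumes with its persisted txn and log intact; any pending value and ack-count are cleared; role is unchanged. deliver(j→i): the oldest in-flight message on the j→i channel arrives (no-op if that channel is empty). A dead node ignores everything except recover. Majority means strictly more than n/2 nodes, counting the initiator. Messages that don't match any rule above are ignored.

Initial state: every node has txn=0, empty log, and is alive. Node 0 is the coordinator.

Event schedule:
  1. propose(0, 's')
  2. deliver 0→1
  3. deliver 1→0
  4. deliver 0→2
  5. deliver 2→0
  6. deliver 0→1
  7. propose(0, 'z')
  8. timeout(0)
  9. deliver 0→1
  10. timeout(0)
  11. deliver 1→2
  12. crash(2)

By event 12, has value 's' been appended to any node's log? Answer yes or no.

e1 propose(0,'s'): 0[coor,t=1,-]
e2 deliver 0→1: 1[part,t=1,-]
e3 deliver 1→0: ·
e4 deliver 0→2: 2[part,t=1,-]
e5 deliver 2→0: 0[coor,t=1,s]
e6 deliver 0→1: 1[part,t=1,s]
e7 propose(0,'z'): 0[coor,t=2,s]
e8 timeout(0): 0[coor,t=3,s]
e9 deliver 0→1: 1[part,t=2,s]
e10 timeout(0): 0[coor,t=4,s]
e11 deliver 1→2: ·
e12 crash(2): 2[✗part,t=1,-]

yes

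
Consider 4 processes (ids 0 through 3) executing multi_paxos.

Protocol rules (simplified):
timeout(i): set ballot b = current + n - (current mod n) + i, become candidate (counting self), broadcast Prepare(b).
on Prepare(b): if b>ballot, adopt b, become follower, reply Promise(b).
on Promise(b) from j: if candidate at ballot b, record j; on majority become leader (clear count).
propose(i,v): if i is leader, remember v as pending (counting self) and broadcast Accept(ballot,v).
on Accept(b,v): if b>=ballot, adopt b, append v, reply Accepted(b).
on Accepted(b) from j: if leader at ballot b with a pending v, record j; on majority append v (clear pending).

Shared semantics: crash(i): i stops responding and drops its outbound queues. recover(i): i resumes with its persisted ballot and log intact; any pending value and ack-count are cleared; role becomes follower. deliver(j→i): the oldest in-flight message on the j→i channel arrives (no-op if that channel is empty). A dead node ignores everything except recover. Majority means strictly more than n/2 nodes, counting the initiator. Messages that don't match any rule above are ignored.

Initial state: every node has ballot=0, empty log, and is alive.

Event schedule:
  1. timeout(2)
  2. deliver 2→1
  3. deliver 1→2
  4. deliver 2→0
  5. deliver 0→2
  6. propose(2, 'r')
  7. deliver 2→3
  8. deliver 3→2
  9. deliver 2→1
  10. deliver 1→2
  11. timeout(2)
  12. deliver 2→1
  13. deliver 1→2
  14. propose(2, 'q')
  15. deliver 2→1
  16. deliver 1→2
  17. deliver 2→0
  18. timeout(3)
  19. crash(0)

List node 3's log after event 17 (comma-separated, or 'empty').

[1] timeout(2) → N2(cand b6 [-])
[2] deliver 2→1 → N1(foll b6 [-])
[3] deliver 1→2 → ∅
[4] deliver 2→0 → N0(foll b6 [-])
[5] deliver 0→2 → N2(lead b6 [-])
[6] propose(2,'r') → ∅
[7] deliver 2→3 → N3(foll b6 [-])
[8] deliver 3→2 → ∅
[9] deliver 2→1 → N1(foll b6 [r])
[10] deliver 1→2 → ∅
[11] timeout(2) → N2(cand b10 [-])
[12] deliver 2→1 → N1(foll b10 [r])
[13] deliver 1→2 → ∅
[14] propose(2,'q') → ∅
[15] deliver 2→1 → ∅
[16] deliver 1→2 → ∅
[17] deliver 2→0 → N0(foll b6 [r])

empty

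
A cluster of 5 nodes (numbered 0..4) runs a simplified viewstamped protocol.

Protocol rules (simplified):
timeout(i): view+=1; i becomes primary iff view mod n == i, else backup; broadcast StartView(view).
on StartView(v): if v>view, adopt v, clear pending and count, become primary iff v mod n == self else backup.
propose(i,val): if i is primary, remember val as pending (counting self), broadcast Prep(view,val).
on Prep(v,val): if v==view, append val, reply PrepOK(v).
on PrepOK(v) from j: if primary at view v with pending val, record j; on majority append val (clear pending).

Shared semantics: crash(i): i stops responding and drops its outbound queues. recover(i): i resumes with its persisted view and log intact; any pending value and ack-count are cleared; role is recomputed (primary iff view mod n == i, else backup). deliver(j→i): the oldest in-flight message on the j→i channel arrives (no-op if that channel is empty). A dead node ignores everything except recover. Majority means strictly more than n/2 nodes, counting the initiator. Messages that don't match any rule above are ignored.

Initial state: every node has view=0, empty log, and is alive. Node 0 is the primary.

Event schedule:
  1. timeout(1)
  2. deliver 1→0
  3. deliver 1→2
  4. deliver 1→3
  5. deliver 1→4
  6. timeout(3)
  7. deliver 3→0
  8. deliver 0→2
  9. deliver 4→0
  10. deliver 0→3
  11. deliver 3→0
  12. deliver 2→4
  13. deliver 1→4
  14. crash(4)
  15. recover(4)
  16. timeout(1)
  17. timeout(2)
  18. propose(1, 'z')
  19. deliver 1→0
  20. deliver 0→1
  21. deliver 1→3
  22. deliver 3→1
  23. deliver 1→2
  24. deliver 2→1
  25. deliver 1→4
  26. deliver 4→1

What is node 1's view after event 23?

2

1. timeout(1):  <1:prim v1 ->
2. deliver 1→0:  <0:back v1 ->
3. deliver 1→2:  <2:back v1 ->
4. deliver 1→3:  <3:back v1 ->
5. deliver 1→4:  <4:back v1 ->
6. timeout(3):  <3:back v2 ->
7. deliver 3→0:  <0:back v2 ->
8. deliver 0→2:  nop
9. deliver 4→0:  nop
10. deliver 0→3:  nop
11. deliver 3→0:  nop
12. deliver 2→4:  nop
13. deliver 1→4:  nop
14. crash(4):  <4:✗back v1 ->
15. recover(4):  <4:back v1 ->
16. timeout(1):  <1:back v2 ->
17. timeout(2):  <2:prim v2 ->
18. propose(1,'z'):  nop
19. deliver 1→0:  nop
20. deliver 0→1:  nop
21. deliver 1→3:  nop
22. deliver 3→1:  nop
23. deliver 1→2:  nop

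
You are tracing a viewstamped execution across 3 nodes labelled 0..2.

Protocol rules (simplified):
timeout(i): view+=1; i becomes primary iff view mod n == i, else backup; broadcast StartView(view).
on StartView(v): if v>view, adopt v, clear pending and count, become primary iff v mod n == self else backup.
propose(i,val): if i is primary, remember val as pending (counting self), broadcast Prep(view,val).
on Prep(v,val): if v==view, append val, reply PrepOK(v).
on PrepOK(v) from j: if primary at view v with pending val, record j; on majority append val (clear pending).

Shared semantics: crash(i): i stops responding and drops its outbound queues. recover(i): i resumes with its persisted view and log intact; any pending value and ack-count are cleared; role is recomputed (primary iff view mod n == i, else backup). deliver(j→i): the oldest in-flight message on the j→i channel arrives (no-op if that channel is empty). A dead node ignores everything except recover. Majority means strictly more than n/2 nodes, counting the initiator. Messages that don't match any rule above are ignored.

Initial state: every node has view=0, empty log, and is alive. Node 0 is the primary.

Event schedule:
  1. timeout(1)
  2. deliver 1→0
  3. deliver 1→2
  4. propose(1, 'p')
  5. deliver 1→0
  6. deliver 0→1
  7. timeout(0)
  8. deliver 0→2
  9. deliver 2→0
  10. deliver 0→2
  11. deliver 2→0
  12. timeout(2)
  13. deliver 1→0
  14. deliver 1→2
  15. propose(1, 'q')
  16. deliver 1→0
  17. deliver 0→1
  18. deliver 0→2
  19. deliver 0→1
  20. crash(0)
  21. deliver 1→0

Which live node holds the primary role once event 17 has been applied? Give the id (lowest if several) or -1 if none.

-1

step 1 timeout(1): 1={prim,v=1,log=-}
step 2 deliver 1→0: 0={back,v=1,log=-}
step 3 deliver 1→2: 2={back,v=1,log=-}
step 4 propose(1,'p'): —
step 5 deliver 1→0: 0={back,v=1,log=p}
step 6 deliver 0→1: 1={prim,v=1,log=p}
step 7 timeout(0): 0={back,v=2,log=p}
step 8 deliver 0→2: 2={prim,v=2,log=-}
step 9 deliver 2→0: —
step 10 deliver 0→2: —
step 11 deliver 2→0: —
step 12 timeout(2): 2={back,v=3,log=-}
step 13 deliver 1→0: —
step 14 deliver 1→2: —
step 15 propose(1,'q'): —
step 16 deliver 1→0: —
step 17 deliver 0→1: 1={back,v=2,log=p}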